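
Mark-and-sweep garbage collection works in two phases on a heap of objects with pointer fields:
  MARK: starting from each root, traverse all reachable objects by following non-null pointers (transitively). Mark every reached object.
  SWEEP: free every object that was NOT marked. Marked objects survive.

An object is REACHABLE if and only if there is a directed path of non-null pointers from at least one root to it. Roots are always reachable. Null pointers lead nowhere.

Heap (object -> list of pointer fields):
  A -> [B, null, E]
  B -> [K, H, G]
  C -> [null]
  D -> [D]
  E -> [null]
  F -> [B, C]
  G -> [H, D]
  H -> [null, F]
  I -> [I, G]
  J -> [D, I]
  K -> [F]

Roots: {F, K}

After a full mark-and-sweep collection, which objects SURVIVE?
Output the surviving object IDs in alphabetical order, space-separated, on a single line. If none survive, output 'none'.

Roots: F K
Mark F: refs=B C, marked=F
Mark K: refs=F, marked=F K
Mark B: refs=K H G, marked=B F K
Mark C: refs=null, marked=B C F K
Mark H: refs=null F, marked=B C F H K
Mark G: refs=H D, marked=B C F G H K
Mark D: refs=D, marked=B C D F G H K
Unmarked (collected): A E I J

Answer: B C D F G H K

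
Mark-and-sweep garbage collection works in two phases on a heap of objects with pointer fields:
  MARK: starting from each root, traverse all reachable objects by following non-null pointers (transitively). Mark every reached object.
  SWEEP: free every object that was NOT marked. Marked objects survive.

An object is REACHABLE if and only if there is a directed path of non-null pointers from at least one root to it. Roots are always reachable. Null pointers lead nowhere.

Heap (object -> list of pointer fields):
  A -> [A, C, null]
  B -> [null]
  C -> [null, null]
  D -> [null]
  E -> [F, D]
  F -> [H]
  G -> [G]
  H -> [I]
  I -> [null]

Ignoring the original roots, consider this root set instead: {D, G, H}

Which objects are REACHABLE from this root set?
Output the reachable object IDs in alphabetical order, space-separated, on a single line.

Answer: D G H I

Derivation:
Roots: D G H
Mark D: refs=null, marked=D
Mark G: refs=G, marked=D G
Mark H: refs=I, marked=D G H
Mark I: refs=null, marked=D G H I
Unmarked (collected): A B C E F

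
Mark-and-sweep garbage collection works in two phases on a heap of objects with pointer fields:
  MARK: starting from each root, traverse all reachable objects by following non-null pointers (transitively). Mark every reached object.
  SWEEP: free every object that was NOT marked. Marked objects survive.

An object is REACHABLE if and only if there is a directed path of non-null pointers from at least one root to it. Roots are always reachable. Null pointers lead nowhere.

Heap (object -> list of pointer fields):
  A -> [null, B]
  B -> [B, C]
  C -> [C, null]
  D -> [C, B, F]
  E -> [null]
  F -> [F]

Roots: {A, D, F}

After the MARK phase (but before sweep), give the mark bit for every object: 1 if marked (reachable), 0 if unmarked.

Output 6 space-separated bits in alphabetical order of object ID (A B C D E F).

Roots: A D F
Mark A: refs=null B, marked=A
Mark D: refs=C B F, marked=A D
Mark F: refs=F, marked=A D F
Mark B: refs=B C, marked=A B D F
Mark C: refs=C null, marked=A B C D F
Unmarked (collected): E

Answer: 1 1 1 1 0 1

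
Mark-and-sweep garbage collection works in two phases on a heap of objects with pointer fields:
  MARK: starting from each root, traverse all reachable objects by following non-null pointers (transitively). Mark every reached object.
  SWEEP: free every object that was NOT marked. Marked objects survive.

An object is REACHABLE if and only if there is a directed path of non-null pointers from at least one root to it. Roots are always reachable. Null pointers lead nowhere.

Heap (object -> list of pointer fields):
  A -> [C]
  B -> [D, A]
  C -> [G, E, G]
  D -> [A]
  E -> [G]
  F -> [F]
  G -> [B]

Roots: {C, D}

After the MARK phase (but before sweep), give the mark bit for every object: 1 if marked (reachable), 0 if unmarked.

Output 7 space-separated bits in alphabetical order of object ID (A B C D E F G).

Answer: 1 1 1 1 1 0 1

Derivation:
Roots: C D
Mark C: refs=G E G, marked=C
Mark D: refs=A, marked=C D
Mark G: refs=B, marked=C D G
Mark E: refs=G, marked=C D E G
Mark A: refs=C, marked=A C D E G
Mark B: refs=D A, marked=A B C D E G
Unmarked (collected): F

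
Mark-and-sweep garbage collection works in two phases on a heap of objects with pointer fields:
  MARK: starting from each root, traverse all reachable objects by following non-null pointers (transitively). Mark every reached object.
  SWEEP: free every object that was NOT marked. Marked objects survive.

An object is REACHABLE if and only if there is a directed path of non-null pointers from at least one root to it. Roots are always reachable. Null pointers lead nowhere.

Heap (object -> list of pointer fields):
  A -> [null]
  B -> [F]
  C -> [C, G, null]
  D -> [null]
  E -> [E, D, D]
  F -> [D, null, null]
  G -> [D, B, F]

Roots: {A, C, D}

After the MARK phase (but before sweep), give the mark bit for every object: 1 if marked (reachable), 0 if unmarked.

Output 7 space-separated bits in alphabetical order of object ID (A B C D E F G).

Roots: A C D
Mark A: refs=null, marked=A
Mark C: refs=C G null, marked=A C
Mark D: refs=null, marked=A C D
Mark G: refs=D B F, marked=A C D G
Mark B: refs=F, marked=A B C D G
Mark F: refs=D null null, marked=A B C D F G
Unmarked (collected): E

Answer: 1 1 1 1 0 1 1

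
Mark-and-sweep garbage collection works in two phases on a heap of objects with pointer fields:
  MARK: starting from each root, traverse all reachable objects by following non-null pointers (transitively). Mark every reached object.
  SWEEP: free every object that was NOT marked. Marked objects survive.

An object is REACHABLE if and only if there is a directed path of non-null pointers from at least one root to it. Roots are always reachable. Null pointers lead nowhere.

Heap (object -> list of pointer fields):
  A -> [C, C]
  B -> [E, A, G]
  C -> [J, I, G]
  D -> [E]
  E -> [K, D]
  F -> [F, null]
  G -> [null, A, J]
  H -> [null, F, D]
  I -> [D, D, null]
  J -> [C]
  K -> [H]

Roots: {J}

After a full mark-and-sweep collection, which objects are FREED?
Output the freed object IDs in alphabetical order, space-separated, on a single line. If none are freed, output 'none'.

Answer: B

Derivation:
Roots: J
Mark J: refs=C, marked=J
Mark C: refs=J I G, marked=C J
Mark I: refs=D D null, marked=C I J
Mark G: refs=null A J, marked=C G I J
Mark D: refs=E, marked=C D G I J
Mark A: refs=C C, marked=A C D G I J
Mark E: refs=K D, marked=A C D E G I J
Mark K: refs=H, marked=A C D E G I J K
Mark H: refs=null F D, marked=A C D E G H I J K
Mark F: refs=F null, marked=A C D E F G H I J K
Unmarked (collected): B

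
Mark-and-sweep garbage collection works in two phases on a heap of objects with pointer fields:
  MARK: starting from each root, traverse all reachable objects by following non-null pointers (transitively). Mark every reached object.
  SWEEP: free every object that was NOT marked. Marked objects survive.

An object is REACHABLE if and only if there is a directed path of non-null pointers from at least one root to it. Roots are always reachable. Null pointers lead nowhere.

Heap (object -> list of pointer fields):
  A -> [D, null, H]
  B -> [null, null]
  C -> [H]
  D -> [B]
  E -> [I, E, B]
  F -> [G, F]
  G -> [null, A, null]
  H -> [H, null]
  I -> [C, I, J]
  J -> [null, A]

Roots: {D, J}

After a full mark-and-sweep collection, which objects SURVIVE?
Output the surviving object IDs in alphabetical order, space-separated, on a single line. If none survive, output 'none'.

Answer: A B D H J

Derivation:
Roots: D J
Mark D: refs=B, marked=D
Mark J: refs=null A, marked=D J
Mark B: refs=null null, marked=B D J
Mark A: refs=D null H, marked=A B D J
Mark H: refs=H null, marked=A B D H J
Unmarked (collected): C E F G I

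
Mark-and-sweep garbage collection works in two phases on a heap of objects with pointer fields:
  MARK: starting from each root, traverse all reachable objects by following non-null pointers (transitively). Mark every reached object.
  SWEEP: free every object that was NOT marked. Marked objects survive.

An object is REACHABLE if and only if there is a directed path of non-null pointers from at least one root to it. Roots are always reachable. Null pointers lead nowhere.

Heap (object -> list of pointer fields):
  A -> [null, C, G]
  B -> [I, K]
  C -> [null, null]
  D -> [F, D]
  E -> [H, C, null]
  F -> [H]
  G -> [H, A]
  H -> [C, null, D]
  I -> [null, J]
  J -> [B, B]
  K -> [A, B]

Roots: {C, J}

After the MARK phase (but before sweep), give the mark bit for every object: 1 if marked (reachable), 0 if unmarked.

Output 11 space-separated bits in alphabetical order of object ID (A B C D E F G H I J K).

Answer: 1 1 1 1 0 1 1 1 1 1 1

Derivation:
Roots: C J
Mark C: refs=null null, marked=C
Mark J: refs=B B, marked=C J
Mark B: refs=I K, marked=B C J
Mark I: refs=null J, marked=B C I J
Mark K: refs=A B, marked=B C I J K
Mark A: refs=null C G, marked=A B C I J K
Mark G: refs=H A, marked=A B C G I J K
Mark H: refs=C null D, marked=A B C G H I J K
Mark D: refs=F D, marked=A B C D G H I J K
Mark F: refs=H, marked=A B C D F G H I J K
Unmarked (collected): E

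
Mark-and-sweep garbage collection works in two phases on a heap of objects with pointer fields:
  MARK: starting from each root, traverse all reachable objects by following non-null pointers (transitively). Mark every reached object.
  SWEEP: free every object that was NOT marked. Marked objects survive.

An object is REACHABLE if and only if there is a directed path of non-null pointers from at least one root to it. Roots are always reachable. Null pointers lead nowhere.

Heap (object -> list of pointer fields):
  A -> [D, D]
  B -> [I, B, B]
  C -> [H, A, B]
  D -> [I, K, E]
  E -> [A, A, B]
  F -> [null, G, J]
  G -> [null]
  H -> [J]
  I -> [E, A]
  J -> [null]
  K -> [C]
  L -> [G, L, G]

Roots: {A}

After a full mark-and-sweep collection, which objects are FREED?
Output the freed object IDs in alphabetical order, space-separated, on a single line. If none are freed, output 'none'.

Roots: A
Mark A: refs=D D, marked=A
Mark D: refs=I K E, marked=A D
Mark I: refs=E A, marked=A D I
Mark K: refs=C, marked=A D I K
Mark E: refs=A A B, marked=A D E I K
Mark C: refs=H A B, marked=A C D E I K
Mark B: refs=I B B, marked=A B C D E I K
Mark H: refs=J, marked=A B C D E H I K
Mark J: refs=null, marked=A B C D E H I J K
Unmarked (collected): F G L

Answer: F G L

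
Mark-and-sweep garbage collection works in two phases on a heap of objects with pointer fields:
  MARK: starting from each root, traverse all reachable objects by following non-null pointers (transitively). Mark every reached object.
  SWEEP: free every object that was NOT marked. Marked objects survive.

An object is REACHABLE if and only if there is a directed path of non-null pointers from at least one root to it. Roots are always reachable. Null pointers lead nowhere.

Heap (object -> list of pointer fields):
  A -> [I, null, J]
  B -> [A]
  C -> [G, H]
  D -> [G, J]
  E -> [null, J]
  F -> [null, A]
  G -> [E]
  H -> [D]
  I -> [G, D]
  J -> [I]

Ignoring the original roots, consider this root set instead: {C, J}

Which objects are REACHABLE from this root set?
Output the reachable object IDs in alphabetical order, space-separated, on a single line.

Answer: C D E G H I J

Derivation:
Roots: C J
Mark C: refs=G H, marked=C
Mark J: refs=I, marked=C J
Mark G: refs=E, marked=C G J
Mark H: refs=D, marked=C G H J
Mark I: refs=G D, marked=C G H I J
Mark E: refs=null J, marked=C E G H I J
Mark D: refs=G J, marked=C D E G H I J
Unmarked (collected): A B F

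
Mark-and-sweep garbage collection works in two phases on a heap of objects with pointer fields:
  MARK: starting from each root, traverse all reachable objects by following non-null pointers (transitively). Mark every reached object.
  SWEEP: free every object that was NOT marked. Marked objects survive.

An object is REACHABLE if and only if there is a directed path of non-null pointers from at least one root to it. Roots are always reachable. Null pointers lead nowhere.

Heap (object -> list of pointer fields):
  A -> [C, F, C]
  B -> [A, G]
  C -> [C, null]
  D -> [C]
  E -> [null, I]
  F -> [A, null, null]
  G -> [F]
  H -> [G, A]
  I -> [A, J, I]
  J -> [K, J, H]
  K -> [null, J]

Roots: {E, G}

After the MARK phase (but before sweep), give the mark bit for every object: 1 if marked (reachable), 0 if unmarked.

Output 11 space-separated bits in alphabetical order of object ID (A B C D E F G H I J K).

Roots: E G
Mark E: refs=null I, marked=E
Mark G: refs=F, marked=E G
Mark I: refs=A J I, marked=E G I
Mark F: refs=A null null, marked=E F G I
Mark A: refs=C F C, marked=A E F G I
Mark J: refs=K J H, marked=A E F G I J
Mark C: refs=C null, marked=A C E F G I J
Mark K: refs=null J, marked=A C E F G I J K
Mark H: refs=G A, marked=A C E F G H I J K
Unmarked (collected): B D

Answer: 1 0 1 0 1 1 1 1 1 1 1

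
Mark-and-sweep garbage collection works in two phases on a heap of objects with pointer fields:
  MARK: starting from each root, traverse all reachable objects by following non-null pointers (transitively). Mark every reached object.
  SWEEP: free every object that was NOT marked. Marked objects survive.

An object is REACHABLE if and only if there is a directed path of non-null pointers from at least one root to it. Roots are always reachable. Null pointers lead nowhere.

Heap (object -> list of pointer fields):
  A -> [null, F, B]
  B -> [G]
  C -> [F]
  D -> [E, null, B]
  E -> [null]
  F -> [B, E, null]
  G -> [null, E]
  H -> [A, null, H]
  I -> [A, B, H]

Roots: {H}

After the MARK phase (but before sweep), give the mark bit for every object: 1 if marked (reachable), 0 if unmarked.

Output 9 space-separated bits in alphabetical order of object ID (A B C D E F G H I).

Answer: 1 1 0 0 1 1 1 1 0

Derivation:
Roots: H
Mark H: refs=A null H, marked=H
Mark A: refs=null F B, marked=A H
Mark F: refs=B E null, marked=A F H
Mark B: refs=G, marked=A B F H
Mark E: refs=null, marked=A B E F H
Mark G: refs=null E, marked=A B E F G H
Unmarked (collected): C D I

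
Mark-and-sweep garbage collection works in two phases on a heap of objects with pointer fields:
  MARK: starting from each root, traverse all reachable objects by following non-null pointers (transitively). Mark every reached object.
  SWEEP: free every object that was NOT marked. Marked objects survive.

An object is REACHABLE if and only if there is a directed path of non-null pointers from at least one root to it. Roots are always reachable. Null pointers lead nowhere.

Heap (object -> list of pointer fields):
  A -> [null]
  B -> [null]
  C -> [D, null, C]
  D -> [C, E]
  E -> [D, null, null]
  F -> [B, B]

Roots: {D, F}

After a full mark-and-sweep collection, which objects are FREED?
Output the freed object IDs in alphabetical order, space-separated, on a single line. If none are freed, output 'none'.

Answer: A

Derivation:
Roots: D F
Mark D: refs=C E, marked=D
Mark F: refs=B B, marked=D F
Mark C: refs=D null C, marked=C D F
Mark E: refs=D null null, marked=C D E F
Mark B: refs=null, marked=B C D E F
Unmarked (collected): A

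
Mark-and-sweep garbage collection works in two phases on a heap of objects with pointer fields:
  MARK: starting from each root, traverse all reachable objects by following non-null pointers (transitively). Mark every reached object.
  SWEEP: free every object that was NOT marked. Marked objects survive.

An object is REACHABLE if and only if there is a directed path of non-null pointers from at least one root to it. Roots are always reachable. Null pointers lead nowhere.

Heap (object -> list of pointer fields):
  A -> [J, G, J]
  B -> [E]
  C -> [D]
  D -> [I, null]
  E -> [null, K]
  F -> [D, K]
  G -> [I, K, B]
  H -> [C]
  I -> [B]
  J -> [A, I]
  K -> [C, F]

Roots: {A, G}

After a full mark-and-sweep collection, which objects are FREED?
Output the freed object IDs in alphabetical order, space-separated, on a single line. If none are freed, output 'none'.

Answer: H

Derivation:
Roots: A G
Mark A: refs=J G J, marked=A
Mark G: refs=I K B, marked=A G
Mark J: refs=A I, marked=A G J
Mark I: refs=B, marked=A G I J
Mark K: refs=C F, marked=A G I J K
Mark B: refs=E, marked=A B G I J K
Mark C: refs=D, marked=A B C G I J K
Mark F: refs=D K, marked=A B C F G I J K
Mark E: refs=null K, marked=A B C E F G I J K
Mark D: refs=I null, marked=A B C D E F G I J K
Unmarked (collected): H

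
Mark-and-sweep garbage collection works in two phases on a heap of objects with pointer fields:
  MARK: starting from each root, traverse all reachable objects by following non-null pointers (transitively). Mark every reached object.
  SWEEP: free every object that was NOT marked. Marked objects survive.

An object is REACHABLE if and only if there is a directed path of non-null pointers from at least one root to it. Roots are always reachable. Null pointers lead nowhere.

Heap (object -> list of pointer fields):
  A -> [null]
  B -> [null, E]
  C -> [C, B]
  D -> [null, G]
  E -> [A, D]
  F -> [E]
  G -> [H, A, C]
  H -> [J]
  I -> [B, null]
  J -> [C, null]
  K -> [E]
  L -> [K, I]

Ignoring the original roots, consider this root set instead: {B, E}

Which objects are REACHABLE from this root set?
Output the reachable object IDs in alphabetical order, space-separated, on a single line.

Answer: A B C D E G H J

Derivation:
Roots: B E
Mark B: refs=null E, marked=B
Mark E: refs=A D, marked=B E
Mark A: refs=null, marked=A B E
Mark D: refs=null G, marked=A B D E
Mark G: refs=H A C, marked=A B D E G
Mark H: refs=J, marked=A B D E G H
Mark C: refs=C B, marked=A B C D E G H
Mark J: refs=C null, marked=A B C D E G H J
Unmarked (collected): F I K L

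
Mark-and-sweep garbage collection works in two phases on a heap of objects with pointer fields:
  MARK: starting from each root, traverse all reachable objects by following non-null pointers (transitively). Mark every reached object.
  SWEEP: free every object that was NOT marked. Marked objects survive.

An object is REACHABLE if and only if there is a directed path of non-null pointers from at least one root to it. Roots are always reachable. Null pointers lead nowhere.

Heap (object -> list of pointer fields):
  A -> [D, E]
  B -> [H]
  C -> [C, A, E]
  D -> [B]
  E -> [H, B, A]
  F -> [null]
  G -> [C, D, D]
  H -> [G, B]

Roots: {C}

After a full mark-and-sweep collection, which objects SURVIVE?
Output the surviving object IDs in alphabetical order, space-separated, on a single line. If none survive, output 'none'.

Answer: A B C D E G H

Derivation:
Roots: C
Mark C: refs=C A E, marked=C
Mark A: refs=D E, marked=A C
Mark E: refs=H B A, marked=A C E
Mark D: refs=B, marked=A C D E
Mark H: refs=G B, marked=A C D E H
Mark B: refs=H, marked=A B C D E H
Mark G: refs=C D D, marked=A B C D E G H
Unmarked (collected): F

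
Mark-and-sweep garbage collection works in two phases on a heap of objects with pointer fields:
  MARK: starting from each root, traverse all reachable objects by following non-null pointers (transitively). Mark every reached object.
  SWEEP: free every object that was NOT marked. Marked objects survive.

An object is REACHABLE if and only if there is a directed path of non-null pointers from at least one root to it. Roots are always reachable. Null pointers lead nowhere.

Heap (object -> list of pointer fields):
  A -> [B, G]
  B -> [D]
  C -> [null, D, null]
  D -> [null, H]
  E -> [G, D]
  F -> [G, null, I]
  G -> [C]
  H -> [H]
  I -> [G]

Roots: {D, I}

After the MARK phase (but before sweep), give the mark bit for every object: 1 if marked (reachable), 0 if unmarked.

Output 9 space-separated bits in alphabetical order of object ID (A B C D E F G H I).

Answer: 0 0 1 1 0 0 1 1 1

Derivation:
Roots: D I
Mark D: refs=null H, marked=D
Mark I: refs=G, marked=D I
Mark H: refs=H, marked=D H I
Mark G: refs=C, marked=D G H I
Mark C: refs=null D null, marked=C D G H I
Unmarked (collected): A B E F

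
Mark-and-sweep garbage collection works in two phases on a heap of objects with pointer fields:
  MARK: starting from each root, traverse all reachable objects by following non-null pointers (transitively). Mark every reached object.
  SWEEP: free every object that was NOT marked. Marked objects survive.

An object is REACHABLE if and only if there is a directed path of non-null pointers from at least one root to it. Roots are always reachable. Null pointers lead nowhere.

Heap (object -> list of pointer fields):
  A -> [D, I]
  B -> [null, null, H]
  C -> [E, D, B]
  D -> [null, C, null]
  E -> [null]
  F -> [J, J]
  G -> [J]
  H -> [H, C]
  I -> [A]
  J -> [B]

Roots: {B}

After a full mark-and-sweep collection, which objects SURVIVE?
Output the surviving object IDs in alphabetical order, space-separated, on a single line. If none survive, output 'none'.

Roots: B
Mark B: refs=null null H, marked=B
Mark H: refs=H C, marked=B H
Mark C: refs=E D B, marked=B C H
Mark E: refs=null, marked=B C E H
Mark D: refs=null C null, marked=B C D E H
Unmarked (collected): A F G I J

Answer: B C D E H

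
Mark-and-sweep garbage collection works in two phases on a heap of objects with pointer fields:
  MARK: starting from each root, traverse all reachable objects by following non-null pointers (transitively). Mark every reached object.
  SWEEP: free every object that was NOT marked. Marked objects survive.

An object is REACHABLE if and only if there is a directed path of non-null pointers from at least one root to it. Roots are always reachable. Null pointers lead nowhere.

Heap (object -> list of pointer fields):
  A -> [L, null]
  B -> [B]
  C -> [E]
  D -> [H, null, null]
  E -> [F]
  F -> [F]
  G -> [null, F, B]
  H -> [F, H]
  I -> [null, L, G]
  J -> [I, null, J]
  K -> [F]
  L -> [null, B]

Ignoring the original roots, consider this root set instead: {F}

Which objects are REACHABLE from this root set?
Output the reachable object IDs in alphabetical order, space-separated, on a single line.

Roots: F
Mark F: refs=F, marked=F
Unmarked (collected): A B C D E G H I J K L

Answer: F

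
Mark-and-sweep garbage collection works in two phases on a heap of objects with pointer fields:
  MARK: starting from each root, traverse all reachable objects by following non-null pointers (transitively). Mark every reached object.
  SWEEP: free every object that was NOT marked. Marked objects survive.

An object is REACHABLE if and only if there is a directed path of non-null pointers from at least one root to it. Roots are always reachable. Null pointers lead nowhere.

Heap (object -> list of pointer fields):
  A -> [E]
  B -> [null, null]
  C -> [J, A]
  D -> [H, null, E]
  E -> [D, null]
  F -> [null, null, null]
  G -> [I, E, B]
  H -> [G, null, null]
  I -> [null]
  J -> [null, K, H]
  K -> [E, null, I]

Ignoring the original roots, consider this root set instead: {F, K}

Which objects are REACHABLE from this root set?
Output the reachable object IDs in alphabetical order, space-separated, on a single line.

Roots: F K
Mark F: refs=null null null, marked=F
Mark K: refs=E null I, marked=F K
Mark E: refs=D null, marked=E F K
Mark I: refs=null, marked=E F I K
Mark D: refs=H null E, marked=D E F I K
Mark H: refs=G null null, marked=D E F H I K
Mark G: refs=I E B, marked=D E F G H I K
Mark B: refs=null null, marked=B D E F G H I K
Unmarked (collected): A C J

Answer: B D E F G H I K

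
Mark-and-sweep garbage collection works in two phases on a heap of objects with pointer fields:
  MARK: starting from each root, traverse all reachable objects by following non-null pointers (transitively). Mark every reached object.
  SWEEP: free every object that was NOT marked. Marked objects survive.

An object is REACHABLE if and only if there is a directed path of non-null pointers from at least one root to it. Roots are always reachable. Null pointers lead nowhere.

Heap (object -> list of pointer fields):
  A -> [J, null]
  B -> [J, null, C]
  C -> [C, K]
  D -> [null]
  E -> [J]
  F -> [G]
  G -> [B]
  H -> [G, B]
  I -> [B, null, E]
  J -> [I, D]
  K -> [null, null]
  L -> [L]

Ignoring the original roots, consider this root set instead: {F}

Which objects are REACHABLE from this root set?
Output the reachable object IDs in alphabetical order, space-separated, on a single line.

Roots: F
Mark F: refs=G, marked=F
Mark G: refs=B, marked=F G
Mark B: refs=J null C, marked=B F G
Mark J: refs=I D, marked=B F G J
Mark C: refs=C K, marked=B C F G J
Mark I: refs=B null E, marked=B C F G I J
Mark D: refs=null, marked=B C D F G I J
Mark K: refs=null null, marked=B C D F G I J K
Mark E: refs=J, marked=B C D E F G I J K
Unmarked (collected): A H L

Answer: B C D E F G I J K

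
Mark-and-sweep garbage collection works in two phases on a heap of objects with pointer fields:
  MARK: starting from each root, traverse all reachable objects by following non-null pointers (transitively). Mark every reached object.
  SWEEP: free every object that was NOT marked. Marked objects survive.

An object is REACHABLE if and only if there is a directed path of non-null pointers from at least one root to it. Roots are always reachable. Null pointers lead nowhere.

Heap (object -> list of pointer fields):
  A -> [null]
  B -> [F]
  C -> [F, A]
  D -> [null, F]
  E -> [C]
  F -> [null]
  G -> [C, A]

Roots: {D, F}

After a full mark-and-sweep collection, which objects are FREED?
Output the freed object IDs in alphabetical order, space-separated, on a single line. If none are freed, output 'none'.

Answer: A B C E G

Derivation:
Roots: D F
Mark D: refs=null F, marked=D
Mark F: refs=null, marked=D F
Unmarked (collected): A B C E G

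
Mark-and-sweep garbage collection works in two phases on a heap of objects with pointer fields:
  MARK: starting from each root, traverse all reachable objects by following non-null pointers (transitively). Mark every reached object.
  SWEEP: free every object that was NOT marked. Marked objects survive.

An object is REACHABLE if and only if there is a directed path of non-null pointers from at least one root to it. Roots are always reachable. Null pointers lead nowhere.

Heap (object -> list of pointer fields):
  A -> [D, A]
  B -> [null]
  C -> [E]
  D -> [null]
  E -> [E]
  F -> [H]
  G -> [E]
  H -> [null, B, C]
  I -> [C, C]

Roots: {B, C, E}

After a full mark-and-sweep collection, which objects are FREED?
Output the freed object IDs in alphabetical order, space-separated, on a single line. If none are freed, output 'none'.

Roots: B C E
Mark B: refs=null, marked=B
Mark C: refs=E, marked=B C
Mark E: refs=E, marked=B C E
Unmarked (collected): A D F G H I

Answer: A D F G H I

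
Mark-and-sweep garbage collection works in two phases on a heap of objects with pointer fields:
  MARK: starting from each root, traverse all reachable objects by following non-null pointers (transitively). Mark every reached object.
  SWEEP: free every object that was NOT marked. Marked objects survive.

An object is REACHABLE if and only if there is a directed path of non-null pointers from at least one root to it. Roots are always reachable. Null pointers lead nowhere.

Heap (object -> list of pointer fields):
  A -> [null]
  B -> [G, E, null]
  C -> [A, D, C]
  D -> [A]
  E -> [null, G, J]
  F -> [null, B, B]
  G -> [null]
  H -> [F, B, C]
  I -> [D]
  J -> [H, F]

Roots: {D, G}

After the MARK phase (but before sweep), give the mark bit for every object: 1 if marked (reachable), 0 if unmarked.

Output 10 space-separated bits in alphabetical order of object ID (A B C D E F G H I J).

Answer: 1 0 0 1 0 0 1 0 0 0

Derivation:
Roots: D G
Mark D: refs=A, marked=D
Mark G: refs=null, marked=D G
Mark A: refs=null, marked=A D G
Unmarked (collected): B C E F H I J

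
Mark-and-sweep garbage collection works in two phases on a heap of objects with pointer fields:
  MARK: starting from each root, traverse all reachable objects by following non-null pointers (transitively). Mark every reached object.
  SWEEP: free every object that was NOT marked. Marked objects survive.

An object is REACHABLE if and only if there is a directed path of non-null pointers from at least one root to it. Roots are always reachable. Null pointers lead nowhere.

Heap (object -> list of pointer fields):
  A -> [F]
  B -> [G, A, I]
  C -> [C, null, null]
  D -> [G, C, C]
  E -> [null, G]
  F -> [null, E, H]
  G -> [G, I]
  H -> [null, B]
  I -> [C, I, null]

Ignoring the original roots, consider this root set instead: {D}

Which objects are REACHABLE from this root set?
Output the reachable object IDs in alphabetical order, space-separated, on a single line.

Answer: C D G I

Derivation:
Roots: D
Mark D: refs=G C C, marked=D
Mark G: refs=G I, marked=D G
Mark C: refs=C null null, marked=C D G
Mark I: refs=C I null, marked=C D G I
Unmarked (collected): A B E F H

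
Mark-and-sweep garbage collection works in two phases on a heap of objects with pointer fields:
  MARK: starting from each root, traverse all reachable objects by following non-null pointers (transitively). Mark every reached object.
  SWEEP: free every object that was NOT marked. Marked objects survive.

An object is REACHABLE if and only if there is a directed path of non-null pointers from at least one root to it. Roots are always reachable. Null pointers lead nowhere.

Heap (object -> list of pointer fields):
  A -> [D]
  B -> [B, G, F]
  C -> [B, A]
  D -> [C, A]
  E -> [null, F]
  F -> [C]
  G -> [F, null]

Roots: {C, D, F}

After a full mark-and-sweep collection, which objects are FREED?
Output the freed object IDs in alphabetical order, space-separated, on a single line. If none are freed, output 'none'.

Answer: E

Derivation:
Roots: C D F
Mark C: refs=B A, marked=C
Mark D: refs=C A, marked=C D
Mark F: refs=C, marked=C D F
Mark B: refs=B G F, marked=B C D F
Mark A: refs=D, marked=A B C D F
Mark G: refs=F null, marked=A B C D F G
Unmarked (collected): E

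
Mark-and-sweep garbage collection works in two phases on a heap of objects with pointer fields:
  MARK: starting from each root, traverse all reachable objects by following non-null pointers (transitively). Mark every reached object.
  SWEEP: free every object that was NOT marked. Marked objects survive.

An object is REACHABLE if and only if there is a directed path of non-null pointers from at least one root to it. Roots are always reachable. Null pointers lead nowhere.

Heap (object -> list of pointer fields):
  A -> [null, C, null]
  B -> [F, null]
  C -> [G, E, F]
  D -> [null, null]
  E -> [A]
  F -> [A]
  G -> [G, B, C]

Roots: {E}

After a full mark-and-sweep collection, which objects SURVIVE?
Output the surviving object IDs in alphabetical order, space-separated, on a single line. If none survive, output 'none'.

Roots: E
Mark E: refs=A, marked=E
Mark A: refs=null C null, marked=A E
Mark C: refs=G E F, marked=A C E
Mark G: refs=G B C, marked=A C E G
Mark F: refs=A, marked=A C E F G
Mark B: refs=F null, marked=A B C E F G
Unmarked (collected): D

Answer: A B C E F G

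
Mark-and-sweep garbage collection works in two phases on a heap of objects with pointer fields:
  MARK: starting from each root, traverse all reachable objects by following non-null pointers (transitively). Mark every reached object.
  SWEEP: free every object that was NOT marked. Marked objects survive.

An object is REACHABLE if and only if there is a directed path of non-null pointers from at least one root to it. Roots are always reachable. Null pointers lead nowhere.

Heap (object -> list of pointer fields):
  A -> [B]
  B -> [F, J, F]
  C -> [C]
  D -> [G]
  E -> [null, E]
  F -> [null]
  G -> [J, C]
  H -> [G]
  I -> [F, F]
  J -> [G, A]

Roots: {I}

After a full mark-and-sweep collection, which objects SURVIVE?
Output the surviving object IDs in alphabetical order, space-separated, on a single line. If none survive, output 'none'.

Answer: F I

Derivation:
Roots: I
Mark I: refs=F F, marked=I
Mark F: refs=null, marked=F I
Unmarked (collected): A B C D E G H J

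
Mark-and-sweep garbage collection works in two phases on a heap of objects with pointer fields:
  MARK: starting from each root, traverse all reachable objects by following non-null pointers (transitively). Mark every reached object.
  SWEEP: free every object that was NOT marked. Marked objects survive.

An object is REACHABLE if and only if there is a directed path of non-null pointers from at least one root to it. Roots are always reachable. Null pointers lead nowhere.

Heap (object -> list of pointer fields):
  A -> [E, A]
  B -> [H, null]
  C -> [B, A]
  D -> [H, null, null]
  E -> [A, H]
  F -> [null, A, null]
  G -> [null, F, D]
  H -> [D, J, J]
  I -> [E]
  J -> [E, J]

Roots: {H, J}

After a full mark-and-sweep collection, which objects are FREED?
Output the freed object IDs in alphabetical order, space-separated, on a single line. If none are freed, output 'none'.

Answer: B C F G I

Derivation:
Roots: H J
Mark H: refs=D J J, marked=H
Mark J: refs=E J, marked=H J
Mark D: refs=H null null, marked=D H J
Mark E: refs=A H, marked=D E H J
Mark A: refs=E A, marked=A D E H J
Unmarked (collected): B C F G I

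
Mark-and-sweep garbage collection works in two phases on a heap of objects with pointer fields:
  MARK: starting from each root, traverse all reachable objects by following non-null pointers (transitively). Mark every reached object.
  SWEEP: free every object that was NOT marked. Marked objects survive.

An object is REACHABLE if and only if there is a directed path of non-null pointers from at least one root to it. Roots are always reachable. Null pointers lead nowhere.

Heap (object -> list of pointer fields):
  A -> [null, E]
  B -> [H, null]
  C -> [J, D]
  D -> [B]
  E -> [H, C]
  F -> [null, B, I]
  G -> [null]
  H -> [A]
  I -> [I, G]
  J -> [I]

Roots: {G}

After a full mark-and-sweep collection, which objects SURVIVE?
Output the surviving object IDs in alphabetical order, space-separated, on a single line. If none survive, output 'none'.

Answer: G

Derivation:
Roots: G
Mark G: refs=null, marked=G
Unmarked (collected): A B C D E F H I J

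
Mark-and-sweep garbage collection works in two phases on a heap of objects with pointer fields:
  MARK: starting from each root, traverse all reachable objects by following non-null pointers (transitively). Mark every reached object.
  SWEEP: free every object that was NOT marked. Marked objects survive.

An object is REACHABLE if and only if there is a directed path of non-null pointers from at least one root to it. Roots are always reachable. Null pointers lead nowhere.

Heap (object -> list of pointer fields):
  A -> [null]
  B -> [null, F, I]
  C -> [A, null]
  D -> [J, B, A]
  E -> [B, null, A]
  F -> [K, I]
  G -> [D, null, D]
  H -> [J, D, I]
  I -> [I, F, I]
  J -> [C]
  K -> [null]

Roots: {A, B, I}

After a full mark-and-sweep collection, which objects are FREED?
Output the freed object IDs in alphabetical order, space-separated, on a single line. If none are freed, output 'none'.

Answer: C D E G H J

Derivation:
Roots: A B I
Mark A: refs=null, marked=A
Mark B: refs=null F I, marked=A B
Mark I: refs=I F I, marked=A B I
Mark F: refs=K I, marked=A B F I
Mark K: refs=null, marked=A B F I K
Unmarked (collected): C D E G H J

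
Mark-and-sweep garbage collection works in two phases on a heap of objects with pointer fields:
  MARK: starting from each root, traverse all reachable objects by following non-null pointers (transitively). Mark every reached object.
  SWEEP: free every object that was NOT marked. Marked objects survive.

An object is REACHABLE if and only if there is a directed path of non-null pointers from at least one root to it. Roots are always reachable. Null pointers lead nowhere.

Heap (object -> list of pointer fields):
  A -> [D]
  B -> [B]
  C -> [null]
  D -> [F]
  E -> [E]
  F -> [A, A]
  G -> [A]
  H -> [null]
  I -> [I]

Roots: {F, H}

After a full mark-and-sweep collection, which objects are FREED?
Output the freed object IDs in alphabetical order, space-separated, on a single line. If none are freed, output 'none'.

Roots: F H
Mark F: refs=A A, marked=F
Mark H: refs=null, marked=F H
Mark A: refs=D, marked=A F H
Mark D: refs=F, marked=A D F H
Unmarked (collected): B C E G I

Answer: B C E G I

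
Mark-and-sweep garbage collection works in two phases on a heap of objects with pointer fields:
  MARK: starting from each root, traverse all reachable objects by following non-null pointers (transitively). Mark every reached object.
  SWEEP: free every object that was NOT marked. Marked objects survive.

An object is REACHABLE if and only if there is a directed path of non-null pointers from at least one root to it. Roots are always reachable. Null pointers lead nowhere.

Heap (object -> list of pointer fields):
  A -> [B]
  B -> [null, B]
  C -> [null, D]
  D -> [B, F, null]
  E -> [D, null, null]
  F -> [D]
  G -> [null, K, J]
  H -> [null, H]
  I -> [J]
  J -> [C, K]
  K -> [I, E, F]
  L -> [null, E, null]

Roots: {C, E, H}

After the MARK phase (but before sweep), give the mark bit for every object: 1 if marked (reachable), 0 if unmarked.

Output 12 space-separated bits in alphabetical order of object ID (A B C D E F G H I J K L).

Roots: C E H
Mark C: refs=null D, marked=C
Mark E: refs=D null null, marked=C E
Mark H: refs=null H, marked=C E H
Mark D: refs=B F null, marked=C D E H
Mark B: refs=null B, marked=B C D E H
Mark F: refs=D, marked=B C D E F H
Unmarked (collected): A G I J K L

Answer: 0 1 1 1 1 1 0 1 0 0 0 0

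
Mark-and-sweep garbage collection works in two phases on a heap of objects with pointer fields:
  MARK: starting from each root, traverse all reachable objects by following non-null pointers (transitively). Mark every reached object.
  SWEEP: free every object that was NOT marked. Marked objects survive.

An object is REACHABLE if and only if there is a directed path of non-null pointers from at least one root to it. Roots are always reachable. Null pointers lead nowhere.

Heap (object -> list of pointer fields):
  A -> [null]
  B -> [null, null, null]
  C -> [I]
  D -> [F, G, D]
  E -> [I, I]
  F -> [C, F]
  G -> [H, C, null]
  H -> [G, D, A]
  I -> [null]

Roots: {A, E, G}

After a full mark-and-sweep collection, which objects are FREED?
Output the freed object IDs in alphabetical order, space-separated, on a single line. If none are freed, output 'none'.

Roots: A E G
Mark A: refs=null, marked=A
Mark E: refs=I I, marked=A E
Mark G: refs=H C null, marked=A E G
Mark I: refs=null, marked=A E G I
Mark H: refs=G D A, marked=A E G H I
Mark C: refs=I, marked=A C E G H I
Mark D: refs=F G D, marked=A C D E G H I
Mark F: refs=C F, marked=A C D E F G H I
Unmarked (collected): B

Answer: B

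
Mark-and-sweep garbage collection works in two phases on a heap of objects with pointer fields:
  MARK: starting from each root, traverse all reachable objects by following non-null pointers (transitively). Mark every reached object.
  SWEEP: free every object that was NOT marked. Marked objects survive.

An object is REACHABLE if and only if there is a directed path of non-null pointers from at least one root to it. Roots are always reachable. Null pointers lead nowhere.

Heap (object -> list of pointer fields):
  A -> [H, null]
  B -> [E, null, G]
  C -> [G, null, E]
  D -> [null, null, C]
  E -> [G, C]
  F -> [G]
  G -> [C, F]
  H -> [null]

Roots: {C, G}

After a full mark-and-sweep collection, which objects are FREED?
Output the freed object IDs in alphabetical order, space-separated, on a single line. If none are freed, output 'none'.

Roots: C G
Mark C: refs=G null E, marked=C
Mark G: refs=C F, marked=C G
Mark E: refs=G C, marked=C E G
Mark F: refs=G, marked=C E F G
Unmarked (collected): A B D H

Answer: A B D H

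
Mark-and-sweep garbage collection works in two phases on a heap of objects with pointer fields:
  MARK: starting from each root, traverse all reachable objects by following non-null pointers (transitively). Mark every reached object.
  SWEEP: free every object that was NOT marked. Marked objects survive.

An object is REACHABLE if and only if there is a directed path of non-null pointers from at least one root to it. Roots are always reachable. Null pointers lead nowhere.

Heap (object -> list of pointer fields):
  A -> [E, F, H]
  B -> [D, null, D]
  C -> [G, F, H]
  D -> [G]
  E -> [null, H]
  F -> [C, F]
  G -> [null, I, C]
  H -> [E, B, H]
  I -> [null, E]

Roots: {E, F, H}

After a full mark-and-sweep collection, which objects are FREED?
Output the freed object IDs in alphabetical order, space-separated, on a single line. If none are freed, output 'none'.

Roots: E F H
Mark E: refs=null H, marked=E
Mark F: refs=C F, marked=E F
Mark H: refs=E B H, marked=E F H
Mark C: refs=G F H, marked=C E F H
Mark B: refs=D null D, marked=B C E F H
Mark G: refs=null I C, marked=B C E F G H
Mark D: refs=G, marked=B C D E F G H
Mark I: refs=null E, marked=B C D E F G H I
Unmarked (collected): A

Answer: A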